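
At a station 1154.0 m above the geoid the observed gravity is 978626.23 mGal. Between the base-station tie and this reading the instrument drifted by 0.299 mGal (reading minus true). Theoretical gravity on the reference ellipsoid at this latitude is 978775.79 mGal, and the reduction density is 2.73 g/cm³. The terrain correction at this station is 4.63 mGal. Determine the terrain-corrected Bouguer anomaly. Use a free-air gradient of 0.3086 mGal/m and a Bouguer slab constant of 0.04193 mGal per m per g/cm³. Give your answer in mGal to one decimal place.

Drift-corrected reading = 978626.23 − (0.299) = 978625.931 mGal
Free-air correction = 0.3086 × 1154.0 = 356.12 mGal
Free-air anomaly = 978625.931 − 978775.79 + (356.12) = 206.261 mGal
Bouguer slab correction = 0.04193 × 2.73 × 1154.0 = 132.10 mGal
Simple Bouguer anomaly = 206.261 − (132.10) = 74.161 mGal
Complete Bouguer anomaly = 74.161 + 4.63 = 78.791 mGal

78.8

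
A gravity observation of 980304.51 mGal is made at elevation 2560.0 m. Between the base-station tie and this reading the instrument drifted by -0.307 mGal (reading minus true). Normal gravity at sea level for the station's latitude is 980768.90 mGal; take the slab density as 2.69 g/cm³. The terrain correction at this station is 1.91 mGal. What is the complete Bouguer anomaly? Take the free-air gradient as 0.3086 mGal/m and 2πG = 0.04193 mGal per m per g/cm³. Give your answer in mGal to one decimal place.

Drift-corrected reading = 980304.51 − (-0.307) = 980304.817 mGal
Free-air correction = 0.3086 × 2560.0 = 790.02 mGal
Free-air anomaly = 980304.817 − 980768.90 + (790.02) = 325.937 mGal
Bouguer slab correction = 0.04193 × 2.69 × 2560.0 = 288.75 mGal
Simple Bouguer anomaly = 325.937 − (288.75) = 37.187 mGal
Complete Bouguer anomaly = 37.187 + 1.91 = 39.097 mGal

39.1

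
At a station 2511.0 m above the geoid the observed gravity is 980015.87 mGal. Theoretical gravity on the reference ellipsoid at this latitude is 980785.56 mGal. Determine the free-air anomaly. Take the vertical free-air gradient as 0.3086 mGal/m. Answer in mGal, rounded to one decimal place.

5.2

Free-air correction = 0.3086 × 2511.0 = 774.89 mGal
Free-air anomaly = 980015.87 − 980785.56 + (774.89) = 5.20 mGal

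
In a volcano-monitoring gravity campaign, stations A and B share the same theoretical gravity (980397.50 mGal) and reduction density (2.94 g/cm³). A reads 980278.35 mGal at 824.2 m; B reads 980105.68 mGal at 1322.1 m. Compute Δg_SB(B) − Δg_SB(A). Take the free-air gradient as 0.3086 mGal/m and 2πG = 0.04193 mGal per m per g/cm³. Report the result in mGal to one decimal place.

-80.4

Δg_SB(A) = 980278.35 − 980397.50 + 0.3086×824.2 − 0.04193×2.94×824.2 = 33.60 mGal
Δg_SB(B) = 980105.68 − 980397.50 + 0.3086×1322.1 − 0.04193×2.94×1322.1 = -46.80 mGal
Difference = -46.80 − (33.60) = -80.40 mGal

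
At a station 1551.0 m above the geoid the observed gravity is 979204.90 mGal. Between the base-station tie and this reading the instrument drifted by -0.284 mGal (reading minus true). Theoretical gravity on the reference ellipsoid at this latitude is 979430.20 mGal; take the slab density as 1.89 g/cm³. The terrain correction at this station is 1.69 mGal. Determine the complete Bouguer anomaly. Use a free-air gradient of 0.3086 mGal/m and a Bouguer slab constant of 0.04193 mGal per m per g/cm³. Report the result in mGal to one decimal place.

132.4

Drift-corrected reading = 979204.90 − (-0.284) = 979205.184 mGal
Free-air correction = 0.3086 × 1551.0 = 478.64 mGal
Free-air anomaly = 979205.184 − 979430.20 + (478.64) = 253.624 mGal
Bouguer slab correction = 0.04193 × 1.89 × 1551.0 = 122.91 mGal
Simple Bouguer anomaly = 253.624 − (122.91) = 130.714 mGal
Complete Bouguer anomaly = 130.714 + 1.69 = 132.404 mGal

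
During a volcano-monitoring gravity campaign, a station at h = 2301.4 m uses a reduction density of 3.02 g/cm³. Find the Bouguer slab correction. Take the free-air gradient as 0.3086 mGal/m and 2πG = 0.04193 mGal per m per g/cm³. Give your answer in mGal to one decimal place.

291.4

Bouguer slab correction = 0.04193 × 3.02 × 2301.4 = 291.4 mGal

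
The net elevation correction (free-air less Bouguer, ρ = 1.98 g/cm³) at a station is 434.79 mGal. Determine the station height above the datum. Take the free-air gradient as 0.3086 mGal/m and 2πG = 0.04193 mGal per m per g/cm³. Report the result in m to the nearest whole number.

1927

Combined gradient = 0.3086 − 0.04193 × 1.98 = 0.2255786 mGal/m
h = 434.79 / 0.2255786 = 1927.44 m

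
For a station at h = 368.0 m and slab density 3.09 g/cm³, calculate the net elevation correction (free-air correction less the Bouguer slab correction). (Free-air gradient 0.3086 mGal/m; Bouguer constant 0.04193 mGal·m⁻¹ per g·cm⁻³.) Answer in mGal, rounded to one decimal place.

Combined gradient = 0.3086 − 0.04193 × 3.09 = 0.1790363 mGal/m
Combined elevation correction = 0.1790363 × 368.0 = 65.9 mGal

65.9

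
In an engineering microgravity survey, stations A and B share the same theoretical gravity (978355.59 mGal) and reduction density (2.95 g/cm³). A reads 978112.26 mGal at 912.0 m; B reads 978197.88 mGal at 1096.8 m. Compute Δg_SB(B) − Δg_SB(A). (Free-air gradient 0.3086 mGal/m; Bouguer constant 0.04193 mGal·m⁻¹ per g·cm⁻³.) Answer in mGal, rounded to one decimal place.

Δg_SB(A) = 978112.26 − 978355.59 + 0.3086×912.0 − 0.04193×2.95×912.0 = -74.70 mGal
Δg_SB(B) = 978197.88 − 978355.59 + 0.3086×1096.8 − 0.04193×2.95×1096.8 = 45.10 mGal
Difference = 45.10 − (-74.70) = 119.80 mGal

119.8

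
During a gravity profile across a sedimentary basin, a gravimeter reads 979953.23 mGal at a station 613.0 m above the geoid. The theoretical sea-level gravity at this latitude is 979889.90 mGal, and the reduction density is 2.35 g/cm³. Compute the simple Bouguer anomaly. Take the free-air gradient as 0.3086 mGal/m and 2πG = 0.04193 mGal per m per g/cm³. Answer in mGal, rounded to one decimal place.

Free-air correction = 0.3086 × 613.0 = 189.17 mGal
Free-air anomaly = 979953.23 − 979889.90 + (189.17) = 252.50 mGal
Bouguer slab correction = 0.04193 × 2.35 × 613.0 = 60.40 mGal
Simple Bouguer anomaly = 252.50 − (60.40) = 192.10 mGal

192.1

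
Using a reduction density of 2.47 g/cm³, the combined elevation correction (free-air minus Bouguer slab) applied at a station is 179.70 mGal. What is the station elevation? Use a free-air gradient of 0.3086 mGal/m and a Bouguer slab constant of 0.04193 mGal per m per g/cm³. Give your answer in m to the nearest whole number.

Combined gradient = 0.3086 − 0.04193 × 2.47 = 0.2050329 mGal/m
h = 179.70 / 0.2050329 = 876.44 m

876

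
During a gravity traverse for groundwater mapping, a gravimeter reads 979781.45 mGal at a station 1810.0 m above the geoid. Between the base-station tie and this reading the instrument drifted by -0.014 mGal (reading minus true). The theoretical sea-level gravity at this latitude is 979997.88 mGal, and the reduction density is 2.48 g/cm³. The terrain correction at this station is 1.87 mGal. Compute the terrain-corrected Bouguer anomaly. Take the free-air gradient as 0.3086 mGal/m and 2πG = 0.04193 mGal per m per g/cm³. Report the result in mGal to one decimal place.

155.8

Drift-corrected reading = 979781.45 − (-0.014) = 979781.464 mGal
Free-air correction = 0.3086 × 1810.0 = 558.57 mGal
Free-air anomaly = 979781.464 − 979997.88 + (558.57) = 342.154 mGal
Bouguer slab correction = 0.04193 × 2.48 × 1810.0 = 188.22 mGal
Simple Bouguer anomaly = 342.154 − (188.22) = 153.934 mGal
Complete Bouguer anomaly = 153.934 + 1.87 = 155.804 mGal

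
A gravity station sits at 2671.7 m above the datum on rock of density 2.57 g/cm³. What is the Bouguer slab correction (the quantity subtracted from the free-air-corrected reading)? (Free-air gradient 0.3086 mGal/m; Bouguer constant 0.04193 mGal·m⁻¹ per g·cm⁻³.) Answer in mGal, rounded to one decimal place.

Bouguer slab correction = 0.04193 × 2.57 × 2671.7 = 287.9 mGal

287.9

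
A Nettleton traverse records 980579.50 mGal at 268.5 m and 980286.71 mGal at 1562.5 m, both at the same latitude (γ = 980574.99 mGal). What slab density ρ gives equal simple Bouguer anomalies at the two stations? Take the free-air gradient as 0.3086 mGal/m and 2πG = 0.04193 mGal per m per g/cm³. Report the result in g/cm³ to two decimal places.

1.96

Δg_obs = 980286.71 − 980579.50 = -292.79 mGal over Δh = 1562.5 − 268.5 = 1294.0 m
Equal Bouguer anomalies ⇒ Δg_obs + (0.3086 − 0.04193ρ)·Δh = 0
0.3086 − 0.04193ρ = −Δg_obs/Δh = 0.22627
ρ = (0.3086 − 0.22627) / 0.04193 = 1.96 g/cm³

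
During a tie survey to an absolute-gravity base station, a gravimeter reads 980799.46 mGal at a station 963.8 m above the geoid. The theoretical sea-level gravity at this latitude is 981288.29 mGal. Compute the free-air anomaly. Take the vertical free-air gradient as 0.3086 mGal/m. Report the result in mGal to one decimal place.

Free-air correction = 0.3086 × 963.8 = 297.43 mGal
Free-air anomaly = 980799.46 − 981288.29 + (297.43) = -191.40 mGal

-191.4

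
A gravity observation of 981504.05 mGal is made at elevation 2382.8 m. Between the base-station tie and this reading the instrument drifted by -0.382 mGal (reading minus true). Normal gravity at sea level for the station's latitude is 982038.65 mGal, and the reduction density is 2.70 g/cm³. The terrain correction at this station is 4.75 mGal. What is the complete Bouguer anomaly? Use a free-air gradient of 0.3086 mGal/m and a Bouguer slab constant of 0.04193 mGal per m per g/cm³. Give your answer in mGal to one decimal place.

Drift-corrected reading = 981504.05 − (-0.382) = 981504.432 mGal
Free-air correction = 0.3086 × 2382.8 = 735.33 mGal
Free-air anomaly = 981504.432 − 982038.65 + (735.33) = 201.112 mGal
Bouguer slab correction = 0.04193 × 2.70 × 2382.8 = 269.76 mGal
Simple Bouguer anomaly = 201.112 − (269.76) = -68.648 mGal
Complete Bouguer anomaly = -68.648 + 4.75 = -63.898 mGal

-63.9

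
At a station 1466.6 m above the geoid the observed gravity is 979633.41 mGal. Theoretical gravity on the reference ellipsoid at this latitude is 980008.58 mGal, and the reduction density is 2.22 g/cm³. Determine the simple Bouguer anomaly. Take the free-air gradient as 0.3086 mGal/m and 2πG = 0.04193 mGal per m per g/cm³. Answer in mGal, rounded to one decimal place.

-59.1

Free-air correction = 0.3086 × 1466.6 = 452.59 mGal
Free-air anomaly = 979633.41 − 980008.58 + (452.59) = 77.42 mGal
Bouguer slab correction = 0.04193 × 2.22 × 1466.6 = 136.52 mGal
Simple Bouguer anomaly = 77.42 − (136.52) = -59.10 mGal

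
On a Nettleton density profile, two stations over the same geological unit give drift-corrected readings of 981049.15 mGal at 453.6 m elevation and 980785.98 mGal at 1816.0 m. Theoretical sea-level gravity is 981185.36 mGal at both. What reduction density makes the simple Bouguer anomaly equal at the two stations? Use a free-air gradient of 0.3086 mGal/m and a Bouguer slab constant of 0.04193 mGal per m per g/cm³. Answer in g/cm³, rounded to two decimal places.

Δg_obs = 980785.98 − 981049.15 = -263.17 mGal over Δh = 1816.0 − 453.6 = 1362.4 m
Equal Bouguer anomalies ⇒ Δg_obs + (0.3086 − 0.04193ρ)·Δh = 0
0.3086 − 0.04193ρ = −Δg_obs/Δh = 0.19317
ρ = (0.3086 − 0.19317) / 0.04193 = 2.75 g/cm³

2.75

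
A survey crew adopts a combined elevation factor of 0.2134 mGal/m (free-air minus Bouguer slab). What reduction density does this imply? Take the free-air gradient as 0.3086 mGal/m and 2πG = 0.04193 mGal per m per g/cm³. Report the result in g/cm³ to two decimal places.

0.2134 = 0.3086 − 0.04193 × ρ
ρ = (0.3086 − 0.2134) / 0.04193 = 2.27 g/cm³

2.27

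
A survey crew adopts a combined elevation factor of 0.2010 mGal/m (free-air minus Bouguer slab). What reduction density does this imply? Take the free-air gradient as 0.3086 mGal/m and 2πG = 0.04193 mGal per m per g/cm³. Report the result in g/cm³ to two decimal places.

2.57

0.2010 = 0.3086 − 0.04193 × ρ
ρ = (0.3086 − 0.2010) / 0.04193 = 2.57 g/cm³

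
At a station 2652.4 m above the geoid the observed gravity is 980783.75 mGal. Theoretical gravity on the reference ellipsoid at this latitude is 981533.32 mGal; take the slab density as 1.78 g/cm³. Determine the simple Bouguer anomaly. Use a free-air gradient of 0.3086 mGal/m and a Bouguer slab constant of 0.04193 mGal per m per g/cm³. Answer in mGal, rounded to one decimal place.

Free-air correction = 0.3086 × 2652.4 = 818.53 mGal
Free-air anomaly = 980783.75 − 981533.32 + (818.53) = 68.96 mGal
Bouguer slab correction = 0.04193 × 1.78 × 2652.4 = 197.96 mGal
Simple Bouguer anomaly = 68.96 − (197.96) = -129.00 mGal

-129.0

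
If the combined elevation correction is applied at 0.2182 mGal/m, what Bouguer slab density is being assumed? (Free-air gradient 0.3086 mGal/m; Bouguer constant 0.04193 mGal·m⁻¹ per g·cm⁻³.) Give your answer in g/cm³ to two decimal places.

0.2182 = 0.3086 − 0.04193 × ρ
ρ = (0.3086 − 0.2182) / 0.04193 = 2.16 g/cm³

2.16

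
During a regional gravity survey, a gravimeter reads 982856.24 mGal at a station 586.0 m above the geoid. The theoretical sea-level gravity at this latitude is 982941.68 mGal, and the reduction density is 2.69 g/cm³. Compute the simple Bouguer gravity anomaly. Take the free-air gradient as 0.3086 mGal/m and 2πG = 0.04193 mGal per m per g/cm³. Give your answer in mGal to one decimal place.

Free-air correction = 0.3086 × 586.0 = 180.84 mGal
Free-air anomaly = 982856.24 − 982941.68 + (180.84) = 95.40 mGal
Bouguer slab correction = 0.04193 × 2.69 × 586.0 = 66.10 mGal
Simple Bouguer anomaly = 95.40 − (66.10) = 29.30 mGal

29.3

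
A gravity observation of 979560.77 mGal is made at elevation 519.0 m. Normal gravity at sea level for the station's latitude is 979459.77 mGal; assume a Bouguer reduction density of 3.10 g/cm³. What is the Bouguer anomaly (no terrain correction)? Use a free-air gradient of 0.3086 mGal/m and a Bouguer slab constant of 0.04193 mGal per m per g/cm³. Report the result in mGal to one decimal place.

193.7

Free-air correction = 0.3086 × 519.0 = 160.16 mGal
Free-air anomaly = 979560.77 − 979459.77 + (160.16) = 261.16 mGal
Bouguer slab correction = 0.04193 × 3.10 × 519.0 = 67.46 mGal
Simple Bouguer anomaly = 261.16 − (67.46) = 193.70 mGal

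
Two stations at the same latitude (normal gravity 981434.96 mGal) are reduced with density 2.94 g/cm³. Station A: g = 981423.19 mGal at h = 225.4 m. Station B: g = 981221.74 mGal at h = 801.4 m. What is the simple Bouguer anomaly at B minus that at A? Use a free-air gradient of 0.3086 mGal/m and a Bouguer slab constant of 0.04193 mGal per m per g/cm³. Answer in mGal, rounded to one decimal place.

Δg_SB(A) = 981423.19 − 981434.96 + 0.3086×225.4 − 0.04193×2.94×225.4 = 30.00 mGal
Δg_SB(B) = 981221.74 − 981434.96 + 0.3086×801.4 − 0.04193×2.94×801.4 = -64.70 mGal
Difference = -64.70 − (30.00) = -94.70 mGal

-94.7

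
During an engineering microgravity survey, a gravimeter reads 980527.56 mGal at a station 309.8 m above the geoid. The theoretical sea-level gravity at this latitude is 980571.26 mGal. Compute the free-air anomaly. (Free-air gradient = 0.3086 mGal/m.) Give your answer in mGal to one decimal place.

Free-air correction = 0.3086 × 309.8 = 95.60 mGal
Free-air anomaly = 980527.56 − 980571.26 + (95.60) = 51.90 mGal

51.9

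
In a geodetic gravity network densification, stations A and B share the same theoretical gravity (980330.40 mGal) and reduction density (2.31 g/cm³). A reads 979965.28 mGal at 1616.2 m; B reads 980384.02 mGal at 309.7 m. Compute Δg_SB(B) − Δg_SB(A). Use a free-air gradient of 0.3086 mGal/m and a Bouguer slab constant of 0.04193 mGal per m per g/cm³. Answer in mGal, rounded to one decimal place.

142.1

Δg_SB(A) = 979965.28 − 980330.40 + 0.3086×1616.2 − 0.04193×2.31×1616.2 = -22.90 mGal
Δg_SB(B) = 980384.02 − 980330.40 + 0.3086×309.7 − 0.04193×2.31×309.7 = 119.20 mGal
Difference = 119.20 − (-22.90) = 142.10 mGal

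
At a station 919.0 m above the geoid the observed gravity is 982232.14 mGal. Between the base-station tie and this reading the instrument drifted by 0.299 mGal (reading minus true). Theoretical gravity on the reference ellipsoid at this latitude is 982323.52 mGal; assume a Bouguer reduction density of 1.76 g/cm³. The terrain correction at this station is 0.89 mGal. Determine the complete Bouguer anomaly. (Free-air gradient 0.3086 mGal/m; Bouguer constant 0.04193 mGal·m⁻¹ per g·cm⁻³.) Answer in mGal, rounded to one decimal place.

125.0

Drift-corrected reading = 982232.14 − (0.299) = 982231.841 mGal
Free-air correction = 0.3086 × 919.0 = 283.60 mGal
Free-air anomaly = 982231.841 − 982323.52 + (283.60) = 191.921 mGal
Bouguer slab correction = 0.04193 × 1.76 × 919.0 = 67.82 mGal
Simple Bouguer anomaly = 191.921 − (67.82) = 124.101 mGal
Complete Bouguer anomaly = 124.101 + 0.89 = 124.991 mGal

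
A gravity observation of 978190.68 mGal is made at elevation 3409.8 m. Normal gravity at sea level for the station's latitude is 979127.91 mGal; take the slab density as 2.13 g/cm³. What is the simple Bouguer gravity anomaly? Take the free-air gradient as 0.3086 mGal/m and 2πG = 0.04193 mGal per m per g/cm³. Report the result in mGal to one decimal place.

Free-air correction = 0.3086 × 3409.8 = 1052.26 mGal
Free-air anomaly = 978190.68 − 979127.91 + (1052.26) = 115.03 mGal
Bouguer slab correction = 0.04193 × 2.13 × 3409.8 = 304.53 mGal
Simple Bouguer anomaly = 115.03 − (304.53) = -189.50 mGal

-189.5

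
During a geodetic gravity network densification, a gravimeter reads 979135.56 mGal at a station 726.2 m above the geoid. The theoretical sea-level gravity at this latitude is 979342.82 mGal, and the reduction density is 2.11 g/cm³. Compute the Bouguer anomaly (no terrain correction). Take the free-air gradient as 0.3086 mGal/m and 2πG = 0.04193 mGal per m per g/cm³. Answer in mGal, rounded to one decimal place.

-47.4

Free-air correction = 0.3086 × 726.2 = 224.11 mGal
Free-air anomaly = 979135.56 − 979342.82 + (224.11) = 16.85 mGal
Bouguer slab correction = 0.04193 × 2.11 × 726.2 = 64.25 mGal
Simple Bouguer anomaly = 16.85 − (64.25) = -47.40 mGal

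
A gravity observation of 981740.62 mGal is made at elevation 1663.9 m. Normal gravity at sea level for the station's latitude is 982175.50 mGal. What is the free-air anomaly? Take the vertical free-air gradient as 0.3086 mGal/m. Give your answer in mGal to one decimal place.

Free-air correction = 0.3086 × 1663.9 = 513.48 mGal
Free-air anomaly = 981740.62 − 982175.50 + (513.48) = 78.60 mGal

78.6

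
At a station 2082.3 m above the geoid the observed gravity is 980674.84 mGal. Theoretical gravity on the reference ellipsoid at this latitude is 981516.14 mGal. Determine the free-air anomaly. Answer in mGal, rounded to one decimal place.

-198.7

Free-air correction = 0.3086 × 2082.3 = 642.60 mGal
Free-air anomaly = 980674.84 − 981516.14 + (642.60) = -198.70 mGal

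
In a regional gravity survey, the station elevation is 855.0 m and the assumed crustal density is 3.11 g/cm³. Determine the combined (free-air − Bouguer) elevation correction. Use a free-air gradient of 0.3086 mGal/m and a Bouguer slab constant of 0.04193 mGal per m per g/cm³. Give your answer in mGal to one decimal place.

152.4

Combined gradient = 0.3086 − 0.04193 × 3.11 = 0.1781977 mGal/m
Combined elevation correction = 0.1781977 × 855.0 = 152.4 mGal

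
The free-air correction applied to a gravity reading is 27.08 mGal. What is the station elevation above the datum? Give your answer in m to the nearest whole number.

h = 27.08 / 0.3086 = 87.75 m

88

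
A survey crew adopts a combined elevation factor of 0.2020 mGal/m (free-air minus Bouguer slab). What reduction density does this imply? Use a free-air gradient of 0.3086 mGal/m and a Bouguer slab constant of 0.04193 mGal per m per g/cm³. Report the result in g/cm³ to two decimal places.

2.54

0.2020 = 0.3086 − 0.04193 × ρ
ρ = (0.3086 − 0.2020) / 0.04193 = 2.54 g/cm³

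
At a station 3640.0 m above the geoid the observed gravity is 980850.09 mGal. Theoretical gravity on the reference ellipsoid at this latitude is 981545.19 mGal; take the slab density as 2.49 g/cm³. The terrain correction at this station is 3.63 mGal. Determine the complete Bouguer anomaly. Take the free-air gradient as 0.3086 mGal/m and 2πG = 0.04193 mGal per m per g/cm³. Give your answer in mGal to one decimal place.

51.8

Free-air correction = 0.3086 × 3640.0 = 1123.30 mGal
Free-air anomaly = 980850.09 − 981545.19 + (1123.30) = 428.20 mGal
Bouguer slab correction = 0.04193 × 2.49 × 3640.0 = 380.04 mGal
Simple Bouguer anomaly = 428.20 − (380.04) = 48.16 mGal
Complete Bouguer anomaly = 48.16 + 3.63 = 51.79 mGal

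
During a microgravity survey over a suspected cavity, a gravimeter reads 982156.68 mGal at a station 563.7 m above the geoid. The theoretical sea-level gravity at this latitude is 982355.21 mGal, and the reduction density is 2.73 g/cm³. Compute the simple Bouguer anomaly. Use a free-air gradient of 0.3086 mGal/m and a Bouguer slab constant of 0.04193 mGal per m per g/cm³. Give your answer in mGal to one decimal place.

-89.1

Free-air correction = 0.3086 × 563.7 = 173.96 mGal
Free-air anomaly = 982156.68 − 982355.21 + (173.96) = -24.57 mGal
Bouguer slab correction = 0.04193 × 2.73 × 563.7 = 64.53 mGal
Simple Bouguer anomaly = -24.57 − (64.53) = -89.10 mGal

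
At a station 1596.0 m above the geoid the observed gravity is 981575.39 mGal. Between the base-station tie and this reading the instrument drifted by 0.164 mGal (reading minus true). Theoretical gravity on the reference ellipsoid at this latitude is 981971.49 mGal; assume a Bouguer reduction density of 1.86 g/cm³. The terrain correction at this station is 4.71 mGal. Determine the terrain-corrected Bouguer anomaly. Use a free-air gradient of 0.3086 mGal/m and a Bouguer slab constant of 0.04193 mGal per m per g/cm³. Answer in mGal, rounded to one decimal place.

-23.5

Drift-corrected reading = 981575.39 − (0.164) = 981575.226 mGal
Free-air correction = 0.3086 × 1596.0 = 492.53 mGal
Free-air anomaly = 981575.226 − 981971.49 + (492.53) = 96.266 mGal
Bouguer slab correction = 0.04193 × 1.86 × 1596.0 = 124.47 mGal
Simple Bouguer anomaly = 96.266 − (124.47) = -28.204 mGal
Complete Bouguer anomaly = -28.204 + 4.71 = -23.494 mGal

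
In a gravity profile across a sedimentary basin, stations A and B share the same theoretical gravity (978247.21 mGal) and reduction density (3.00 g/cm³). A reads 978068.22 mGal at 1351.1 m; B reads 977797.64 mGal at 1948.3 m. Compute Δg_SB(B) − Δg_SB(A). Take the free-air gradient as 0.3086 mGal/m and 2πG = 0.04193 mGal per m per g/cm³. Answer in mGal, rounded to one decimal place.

-161.4

Δg_SB(A) = 978068.22 − 978247.21 + 0.3086×1351.1 − 0.04193×3.00×1351.1 = 68.00 mGal
Δg_SB(B) = 977797.64 − 978247.21 + 0.3086×1948.3 − 0.04193×3.00×1948.3 = -93.40 mGal
Difference = -93.40 − (68.00) = -161.40 mGal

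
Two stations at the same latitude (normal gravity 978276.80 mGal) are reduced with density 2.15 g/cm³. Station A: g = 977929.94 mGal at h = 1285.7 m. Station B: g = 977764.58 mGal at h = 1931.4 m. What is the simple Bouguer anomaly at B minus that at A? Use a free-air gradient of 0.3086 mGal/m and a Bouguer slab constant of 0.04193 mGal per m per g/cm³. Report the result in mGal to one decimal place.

-24.3

Δg_SB(A) = 977929.94 − 978276.80 + 0.3086×1285.7 − 0.04193×2.15×1285.7 = -66.00 mGal
Δg_SB(B) = 977764.58 − 978276.80 + 0.3086×1931.4 − 0.04193×2.15×1931.4 = -90.30 mGal
Difference = -90.30 − (-66.00) = -24.30 mGal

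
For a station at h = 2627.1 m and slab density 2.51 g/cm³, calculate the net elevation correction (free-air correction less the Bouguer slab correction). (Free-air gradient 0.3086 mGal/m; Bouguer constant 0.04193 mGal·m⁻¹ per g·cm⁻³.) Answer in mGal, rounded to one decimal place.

534.2

Combined gradient = 0.3086 − 0.04193 × 2.51 = 0.2033557 mGal/m
Combined elevation correction = 0.2033557 × 2627.1 = 534.2 mGal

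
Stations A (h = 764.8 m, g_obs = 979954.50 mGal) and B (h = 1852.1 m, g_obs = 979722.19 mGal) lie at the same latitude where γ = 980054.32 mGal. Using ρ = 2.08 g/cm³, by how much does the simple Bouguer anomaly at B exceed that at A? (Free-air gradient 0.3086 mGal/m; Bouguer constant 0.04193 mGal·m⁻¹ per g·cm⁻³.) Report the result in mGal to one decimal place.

Δg_SB(A) = 979954.50 − 980054.32 + 0.3086×764.8 − 0.04193×2.08×764.8 = 69.50 mGal
Δg_SB(B) = 979722.19 − 980054.32 + 0.3086×1852.1 − 0.04193×2.08×1852.1 = 77.90 mGal
Difference = 77.90 − (69.50) = 8.40 mGal

8.4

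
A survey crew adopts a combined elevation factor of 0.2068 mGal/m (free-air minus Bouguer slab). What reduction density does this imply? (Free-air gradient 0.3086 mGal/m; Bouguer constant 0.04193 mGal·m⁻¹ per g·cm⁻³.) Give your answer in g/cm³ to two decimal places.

2.43

0.2068 = 0.3086 − 0.04193 × ρ
ρ = (0.3086 − 0.2068) / 0.04193 = 2.43 g/cm³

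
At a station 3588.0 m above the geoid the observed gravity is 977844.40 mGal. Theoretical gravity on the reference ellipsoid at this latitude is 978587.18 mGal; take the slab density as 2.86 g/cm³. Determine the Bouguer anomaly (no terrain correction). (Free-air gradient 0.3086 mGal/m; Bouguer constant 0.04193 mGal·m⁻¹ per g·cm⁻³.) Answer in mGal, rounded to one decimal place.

-65.8

Free-air correction = 0.3086 × 3588.0 = 1107.26 mGal
Free-air anomaly = 977844.40 − 978587.18 + (1107.26) = 364.48 mGal
Bouguer slab correction = 0.04193 × 2.86 × 3588.0 = 430.27 mGal
Simple Bouguer anomaly = 364.48 − (430.27) = -65.79 mGal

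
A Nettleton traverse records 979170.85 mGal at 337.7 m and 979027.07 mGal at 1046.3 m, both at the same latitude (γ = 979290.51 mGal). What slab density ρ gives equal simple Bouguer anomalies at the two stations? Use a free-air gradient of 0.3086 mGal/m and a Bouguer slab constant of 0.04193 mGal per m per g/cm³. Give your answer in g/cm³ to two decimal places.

Δg_obs = 979027.07 − 979170.85 = -143.78 mGal over Δh = 1046.3 − 337.7 = 708.6 m
Equal Bouguer anomalies ⇒ Δg_obs + (0.3086 − 0.04193ρ)·Δh = 0
0.3086 − 0.04193ρ = −Δg_obs/Δh = 0.20291
ρ = (0.3086 − 0.20291) / 0.04193 = 2.52 g/cm³

2.52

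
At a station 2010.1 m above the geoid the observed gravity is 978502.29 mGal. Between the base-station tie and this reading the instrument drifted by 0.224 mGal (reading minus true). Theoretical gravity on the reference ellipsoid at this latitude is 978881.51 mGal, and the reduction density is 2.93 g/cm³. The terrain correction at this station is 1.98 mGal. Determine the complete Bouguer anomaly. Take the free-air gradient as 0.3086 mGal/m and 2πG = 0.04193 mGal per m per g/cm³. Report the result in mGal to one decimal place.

Drift-corrected reading = 978502.29 − (0.224) = 978502.066 mGal
Free-air correction = 0.3086 × 2010.1 = 620.32 mGal
Free-air anomaly = 978502.066 − 978881.51 + (620.32) = 240.876 mGal
Bouguer slab correction = 0.04193 × 2.93 × 2010.1 = 246.95 mGal
Simple Bouguer anomaly = 240.876 − (246.95) = -6.074 mGal
Complete Bouguer anomaly = -6.074 + 1.98 = -4.094 mGal

-4.1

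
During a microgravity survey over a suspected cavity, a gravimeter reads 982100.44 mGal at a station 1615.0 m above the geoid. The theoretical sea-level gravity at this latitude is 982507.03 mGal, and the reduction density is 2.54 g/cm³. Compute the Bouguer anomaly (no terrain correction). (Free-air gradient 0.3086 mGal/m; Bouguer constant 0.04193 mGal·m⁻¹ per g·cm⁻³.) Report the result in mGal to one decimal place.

-80.2

Free-air correction = 0.3086 × 1615.0 = 498.39 mGal
Free-air anomaly = 982100.44 − 982507.03 + (498.39) = 91.80 mGal
Bouguer slab correction = 0.04193 × 2.54 × 1615.0 = 172.00 mGal
Simple Bouguer anomaly = 91.80 − (172.00) = -80.20 mGal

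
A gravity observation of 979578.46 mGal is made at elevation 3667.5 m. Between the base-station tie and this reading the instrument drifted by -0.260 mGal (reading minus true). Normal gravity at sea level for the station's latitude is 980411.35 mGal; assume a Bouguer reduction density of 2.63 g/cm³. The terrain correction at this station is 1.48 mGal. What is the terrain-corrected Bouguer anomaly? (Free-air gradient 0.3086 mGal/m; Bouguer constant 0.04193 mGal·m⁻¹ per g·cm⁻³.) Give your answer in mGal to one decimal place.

-103.8

Drift-corrected reading = 979578.46 − (-0.260) = 979578.720 mGal
Free-air correction = 0.3086 × 3667.5 = 1131.79 mGal
Free-air anomaly = 979578.720 − 980411.35 + (1131.79) = 299.160 mGal
Bouguer slab correction = 0.04193 × 2.63 × 3667.5 = 404.44 mGal
Simple Bouguer anomaly = 299.160 − (404.44) = -105.280 mGal
Complete Bouguer anomaly = -105.280 + 1.48 = -103.800 mGal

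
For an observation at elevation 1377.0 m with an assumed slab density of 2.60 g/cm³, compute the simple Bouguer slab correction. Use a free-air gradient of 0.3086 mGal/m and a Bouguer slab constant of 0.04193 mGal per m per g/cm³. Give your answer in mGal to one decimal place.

150.1

Bouguer slab correction = 0.04193 × 2.60 × 1377.0 = 150.1 mGal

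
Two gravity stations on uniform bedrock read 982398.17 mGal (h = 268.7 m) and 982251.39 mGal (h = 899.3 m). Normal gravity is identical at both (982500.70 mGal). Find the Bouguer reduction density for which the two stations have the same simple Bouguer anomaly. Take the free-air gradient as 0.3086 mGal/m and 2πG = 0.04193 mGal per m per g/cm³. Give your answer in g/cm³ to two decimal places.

Δg_obs = 982251.39 − 982398.17 = -146.78 mGal over Δh = 899.3 − 268.7 = 630.6 m
Equal Bouguer anomalies ⇒ Δg_obs + (0.3086 − 0.04193ρ)·Δh = 0
0.3086 − 0.04193ρ = −Δg_obs/Δh = 0.23276
ρ = (0.3086 − 0.23276) / 0.04193 = 1.81 g/cm³

1.81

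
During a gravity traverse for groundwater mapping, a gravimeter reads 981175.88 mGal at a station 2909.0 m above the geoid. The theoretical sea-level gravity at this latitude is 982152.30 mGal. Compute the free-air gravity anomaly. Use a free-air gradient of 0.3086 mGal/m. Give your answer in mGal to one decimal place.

-78.7

Free-air correction = 0.3086 × 2909.0 = 897.72 mGal
Free-air anomaly = 981175.88 − 982152.30 + (897.72) = -78.70 mGal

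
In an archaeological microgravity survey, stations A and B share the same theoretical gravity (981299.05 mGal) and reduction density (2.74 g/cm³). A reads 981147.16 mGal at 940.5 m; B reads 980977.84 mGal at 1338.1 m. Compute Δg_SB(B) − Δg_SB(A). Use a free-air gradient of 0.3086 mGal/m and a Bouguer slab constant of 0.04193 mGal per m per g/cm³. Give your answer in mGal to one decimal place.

Δg_SB(A) = 981147.16 − 981299.05 + 0.3086×940.5 − 0.04193×2.74×940.5 = 30.30 mGal
Δg_SB(B) = 980977.84 − 981299.05 + 0.3086×1338.1 − 0.04193×2.74×1338.1 = -62.00 mGal
Difference = -62.00 − (30.30) = -92.30 mGal

-92.3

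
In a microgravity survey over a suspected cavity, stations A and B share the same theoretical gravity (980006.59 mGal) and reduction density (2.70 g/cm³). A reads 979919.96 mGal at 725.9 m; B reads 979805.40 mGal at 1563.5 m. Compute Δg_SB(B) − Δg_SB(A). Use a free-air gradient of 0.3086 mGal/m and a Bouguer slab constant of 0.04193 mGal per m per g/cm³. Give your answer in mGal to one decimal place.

Δg_SB(A) = 979919.96 − 980006.59 + 0.3086×725.9 − 0.04193×2.70×725.9 = 55.20 mGal
Δg_SB(B) = 979805.40 − 980006.59 + 0.3086×1563.5 − 0.04193×2.70×1563.5 = 104.30 mGal
Difference = 104.30 − (55.20) = 49.10 mGal

49.1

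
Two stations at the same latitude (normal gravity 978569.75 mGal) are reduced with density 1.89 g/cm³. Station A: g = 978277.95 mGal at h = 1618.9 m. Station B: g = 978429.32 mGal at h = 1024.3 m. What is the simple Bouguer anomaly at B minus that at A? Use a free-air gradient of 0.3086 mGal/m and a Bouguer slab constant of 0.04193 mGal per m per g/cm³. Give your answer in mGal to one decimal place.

Δg_SB(A) = 978277.95 − 978569.75 + 0.3086×1618.9 − 0.04193×1.89×1618.9 = 79.50 mGal
Δg_SB(B) = 978429.32 − 978569.75 + 0.3086×1024.3 − 0.04193×1.89×1024.3 = 94.50 mGal
Difference = 94.50 − (79.50) = 15.00 mGal

15.0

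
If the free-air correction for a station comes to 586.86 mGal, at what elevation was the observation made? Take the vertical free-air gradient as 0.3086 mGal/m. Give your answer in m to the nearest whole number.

h = 586.86 / 0.3086 = 1901.69 m

1902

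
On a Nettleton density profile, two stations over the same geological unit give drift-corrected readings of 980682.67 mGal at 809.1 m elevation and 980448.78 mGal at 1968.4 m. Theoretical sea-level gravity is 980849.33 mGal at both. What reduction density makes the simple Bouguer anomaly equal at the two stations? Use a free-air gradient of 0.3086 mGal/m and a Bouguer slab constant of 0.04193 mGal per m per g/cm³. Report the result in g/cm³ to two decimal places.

2.55

Δg_obs = 980448.78 − 980682.67 = -233.89 mGal over Δh = 1968.4 − 809.1 = 1159.3 m
Equal Bouguer anomalies ⇒ Δg_obs + (0.3086 − 0.04193ρ)·Δh = 0
0.3086 − 0.04193ρ = −Δg_obs/Δh = 0.20175
ρ = (0.3086 − 0.20175) / 0.04193 = 2.55 g/cm³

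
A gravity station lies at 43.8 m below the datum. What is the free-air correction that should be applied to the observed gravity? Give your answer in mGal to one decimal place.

Free-air correction = 0.3086 × -43.8 = -13.5 mGal

-13.5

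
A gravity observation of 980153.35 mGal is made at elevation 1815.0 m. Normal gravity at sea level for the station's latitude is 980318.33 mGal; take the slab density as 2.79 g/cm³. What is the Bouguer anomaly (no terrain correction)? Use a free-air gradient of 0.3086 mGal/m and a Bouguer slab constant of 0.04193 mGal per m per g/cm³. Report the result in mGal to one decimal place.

182.8

Free-air correction = 0.3086 × 1815.0 = 560.11 mGal
Free-air anomaly = 980153.35 − 980318.33 + (560.11) = 395.13 mGal
Bouguer slab correction = 0.04193 × 2.79 × 1815.0 = 212.33 mGal
Simple Bouguer anomaly = 395.13 − (212.33) = 182.80 mGal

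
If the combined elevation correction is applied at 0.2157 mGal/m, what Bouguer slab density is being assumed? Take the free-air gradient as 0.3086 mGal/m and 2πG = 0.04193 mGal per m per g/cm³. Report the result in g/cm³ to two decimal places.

2.22

0.2157 = 0.3086 − 0.04193 × ρ
ρ = (0.3086 − 0.2157) / 0.04193 = 2.22 g/cm³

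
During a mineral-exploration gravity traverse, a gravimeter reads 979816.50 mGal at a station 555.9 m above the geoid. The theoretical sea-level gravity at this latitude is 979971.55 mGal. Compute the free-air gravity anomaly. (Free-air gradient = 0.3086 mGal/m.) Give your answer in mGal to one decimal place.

16.5

Free-air correction = 0.3086 × 555.9 = 171.55 mGal
Free-air anomaly = 979816.50 − 979971.55 + (171.55) = 16.50 mGal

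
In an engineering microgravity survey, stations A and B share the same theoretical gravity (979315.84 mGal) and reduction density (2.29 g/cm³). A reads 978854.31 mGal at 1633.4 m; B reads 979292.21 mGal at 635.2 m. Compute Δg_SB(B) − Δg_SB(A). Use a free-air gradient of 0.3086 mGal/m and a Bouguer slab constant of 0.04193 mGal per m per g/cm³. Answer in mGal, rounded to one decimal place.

225.7

Δg_SB(A) = 978854.31 − 979315.84 + 0.3086×1633.4 − 0.04193×2.29×1633.4 = -114.30 mGal
Δg_SB(B) = 979292.21 − 979315.84 + 0.3086×635.2 − 0.04193×2.29×635.2 = 111.40 mGal
Difference = 111.40 − (-114.30) = 225.70 mGal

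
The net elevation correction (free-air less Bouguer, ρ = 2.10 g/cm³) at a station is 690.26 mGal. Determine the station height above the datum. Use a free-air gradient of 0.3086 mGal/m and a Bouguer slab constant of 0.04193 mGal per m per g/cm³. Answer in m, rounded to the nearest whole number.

Combined gradient = 0.3086 − 0.04193 × 2.10 = 0.2205470 mGal/m
h = 690.26 / 0.2205470 = 3129.76 m

3130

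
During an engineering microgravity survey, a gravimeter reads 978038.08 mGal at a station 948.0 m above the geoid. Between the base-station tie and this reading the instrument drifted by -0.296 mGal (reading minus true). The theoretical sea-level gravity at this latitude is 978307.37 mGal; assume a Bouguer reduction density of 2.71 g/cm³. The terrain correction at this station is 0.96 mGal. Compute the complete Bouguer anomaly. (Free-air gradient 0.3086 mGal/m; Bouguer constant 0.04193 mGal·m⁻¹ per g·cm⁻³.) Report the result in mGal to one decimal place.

-83.2

Drift-corrected reading = 978038.08 − (-0.296) = 978038.376 mGal
Free-air correction = 0.3086 × 948.0 = 292.55 mGal
Free-air anomaly = 978038.376 − 978307.37 + (292.55) = 23.556 mGal
Bouguer slab correction = 0.04193 × 2.71 × 948.0 = 107.72 mGal
Simple Bouguer anomaly = 23.556 − (107.72) = -84.164 mGal
Complete Bouguer anomaly = -84.164 + 0.96 = -83.204 mGal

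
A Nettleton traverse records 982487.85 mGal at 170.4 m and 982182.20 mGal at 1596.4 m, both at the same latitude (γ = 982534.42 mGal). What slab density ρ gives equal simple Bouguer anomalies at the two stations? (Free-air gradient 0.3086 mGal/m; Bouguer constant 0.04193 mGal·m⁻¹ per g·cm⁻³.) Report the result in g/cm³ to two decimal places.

2.25

Δg_obs = 982182.20 − 982487.85 = -305.65 mGal over Δh = 1596.4 − 170.4 = 1426.0 m
Equal Bouguer anomalies ⇒ Δg_obs + (0.3086 − 0.04193ρ)·Δh = 0
0.3086 − 0.04193ρ = −Δg_obs/Δh = 0.21434
ρ = (0.3086 − 0.21434) / 0.04193 = 2.25 g/cm³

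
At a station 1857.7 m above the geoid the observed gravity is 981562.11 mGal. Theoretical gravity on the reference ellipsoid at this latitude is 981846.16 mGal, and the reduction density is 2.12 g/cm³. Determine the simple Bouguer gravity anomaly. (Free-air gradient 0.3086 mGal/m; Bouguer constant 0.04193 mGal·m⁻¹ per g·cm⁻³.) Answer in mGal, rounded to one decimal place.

Free-air correction = 0.3086 × 1857.7 = 573.29 mGal
Free-air anomaly = 981562.11 − 981846.16 + (573.29) = 289.24 mGal
Bouguer slab correction = 0.04193 × 2.12 × 1857.7 = 165.13 mGal
Simple Bouguer anomaly = 289.24 − (165.13) = 124.11 mGal

124.1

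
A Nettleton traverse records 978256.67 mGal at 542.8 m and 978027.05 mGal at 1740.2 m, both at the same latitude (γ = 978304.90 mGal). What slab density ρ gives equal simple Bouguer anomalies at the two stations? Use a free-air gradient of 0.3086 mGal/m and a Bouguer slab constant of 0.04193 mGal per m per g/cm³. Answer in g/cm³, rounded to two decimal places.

2.79

Δg_obs = 978027.05 − 978256.67 = -229.62 mGal over Δh = 1740.2 − 542.8 = 1197.4 m
Equal Bouguer anomalies ⇒ Δg_obs + (0.3086 − 0.04193ρ)·Δh = 0
0.3086 − 0.04193ρ = −Δg_obs/Δh = 0.19177
ρ = (0.3086 − 0.19177) / 0.04193 = 2.79 g/cm³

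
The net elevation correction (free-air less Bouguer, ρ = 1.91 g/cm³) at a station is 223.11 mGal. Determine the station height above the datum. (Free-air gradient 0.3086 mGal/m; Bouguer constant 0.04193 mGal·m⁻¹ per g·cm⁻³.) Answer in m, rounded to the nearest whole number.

976

Combined gradient = 0.3086 − 0.04193 × 1.91 = 0.2285137 mGal/m
h = 223.11 / 0.2285137 = 976.35 m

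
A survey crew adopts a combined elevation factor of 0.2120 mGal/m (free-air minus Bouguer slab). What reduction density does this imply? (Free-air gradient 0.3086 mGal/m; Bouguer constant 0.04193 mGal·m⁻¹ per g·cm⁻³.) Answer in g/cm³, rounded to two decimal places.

2.30

0.2120 = 0.3086 − 0.04193 × ρ
ρ = (0.3086 − 0.2120) / 0.04193 = 2.30 g/cm³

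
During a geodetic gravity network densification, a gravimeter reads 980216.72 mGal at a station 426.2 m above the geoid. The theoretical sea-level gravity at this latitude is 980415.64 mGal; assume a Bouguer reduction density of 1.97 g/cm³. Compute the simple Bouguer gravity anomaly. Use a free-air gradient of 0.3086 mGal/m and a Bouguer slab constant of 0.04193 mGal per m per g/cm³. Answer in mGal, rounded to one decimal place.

Free-air correction = 0.3086 × 426.2 = 131.53 mGal
Free-air anomaly = 980216.72 − 980415.64 + (131.53) = -67.39 mGal
Bouguer slab correction = 0.04193 × 1.97 × 426.2 = 35.21 mGal
Simple Bouguer anomaly = -67.39 − (35.21) = -102.60 mGal

-102.6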